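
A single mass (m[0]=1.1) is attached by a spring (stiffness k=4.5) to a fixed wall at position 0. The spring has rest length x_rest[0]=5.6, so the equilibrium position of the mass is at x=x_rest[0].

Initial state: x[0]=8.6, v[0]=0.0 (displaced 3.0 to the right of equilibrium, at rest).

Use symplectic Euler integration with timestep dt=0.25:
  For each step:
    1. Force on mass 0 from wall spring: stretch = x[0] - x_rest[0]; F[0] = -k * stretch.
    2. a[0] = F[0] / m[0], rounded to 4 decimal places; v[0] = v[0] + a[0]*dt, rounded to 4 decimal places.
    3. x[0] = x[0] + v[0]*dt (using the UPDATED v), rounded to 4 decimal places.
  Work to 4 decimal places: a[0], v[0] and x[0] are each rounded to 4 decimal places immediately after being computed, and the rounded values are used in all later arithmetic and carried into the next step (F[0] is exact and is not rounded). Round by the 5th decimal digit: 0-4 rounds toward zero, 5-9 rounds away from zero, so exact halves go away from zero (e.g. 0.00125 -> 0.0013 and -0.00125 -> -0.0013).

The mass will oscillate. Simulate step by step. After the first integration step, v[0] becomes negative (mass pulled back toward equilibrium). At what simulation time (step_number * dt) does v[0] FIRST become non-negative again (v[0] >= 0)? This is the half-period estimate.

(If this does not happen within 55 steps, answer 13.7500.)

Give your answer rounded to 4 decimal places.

Answer: 1.7500

Derivation:
Step 0: x=[8.6000] v=[0.0000]
Step 1: x=[7.8330] v=[-3.0682]
Step 2: x=[6.4950] v=[-5.3520]
Step 3: x=[4.9282] v=[-6.2674]
Step 4: x=[3.5331] v=[-5.5803]
Step 5: x=[2.6665] v=[-3.4664]
Step 6: x=[2.5500] v=[-0.4662]
Step 7: x=[3.2133] v=[2.6531]
First v>=0 after going negative at step 7, time=1.7500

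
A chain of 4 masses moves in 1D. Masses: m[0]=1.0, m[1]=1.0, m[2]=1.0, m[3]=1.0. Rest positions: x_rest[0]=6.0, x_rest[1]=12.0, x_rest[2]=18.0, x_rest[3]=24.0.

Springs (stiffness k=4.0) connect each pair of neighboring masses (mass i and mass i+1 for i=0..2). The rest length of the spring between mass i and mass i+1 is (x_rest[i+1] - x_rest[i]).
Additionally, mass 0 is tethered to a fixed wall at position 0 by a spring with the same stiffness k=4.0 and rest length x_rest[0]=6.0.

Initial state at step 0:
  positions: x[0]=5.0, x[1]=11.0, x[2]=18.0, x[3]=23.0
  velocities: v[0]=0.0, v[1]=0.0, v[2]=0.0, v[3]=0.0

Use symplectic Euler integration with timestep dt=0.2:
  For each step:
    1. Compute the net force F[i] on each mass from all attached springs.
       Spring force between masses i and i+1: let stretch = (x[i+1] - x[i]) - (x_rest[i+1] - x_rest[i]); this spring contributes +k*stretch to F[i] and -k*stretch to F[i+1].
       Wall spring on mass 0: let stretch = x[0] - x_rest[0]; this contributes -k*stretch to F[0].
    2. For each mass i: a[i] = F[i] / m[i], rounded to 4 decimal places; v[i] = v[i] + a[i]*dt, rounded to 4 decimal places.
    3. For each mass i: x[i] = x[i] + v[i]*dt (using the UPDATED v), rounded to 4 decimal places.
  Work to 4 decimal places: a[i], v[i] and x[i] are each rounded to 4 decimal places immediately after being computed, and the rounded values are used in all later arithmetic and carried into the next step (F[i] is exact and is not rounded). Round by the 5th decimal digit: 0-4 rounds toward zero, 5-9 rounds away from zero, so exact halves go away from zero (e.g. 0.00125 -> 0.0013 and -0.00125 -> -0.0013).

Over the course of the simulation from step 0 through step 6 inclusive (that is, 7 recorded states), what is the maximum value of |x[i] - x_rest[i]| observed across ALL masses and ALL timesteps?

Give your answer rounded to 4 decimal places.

Answer: 1.3754

Derivation:
Step 0: x=[5.0000 11.0000 18.0000 23.0000] v=[0.0000 0.0000 0.0000 0.0000]
Step 1: x=[5.1600 11.1600 17.6800 23.1600] v=[0.8000 0.8000 -1.6000 0.8000]
Step 2: x=[5.4544 11.4032 17.1936 23.4032] v=[1.4720 1.2160 -2.4320 1.2160]
Step 3: x=[5.8279 11.6211 16.7743 23.6129] v=[1.8675 1.0893 -2.0966 1.0483]
Step 4: x=[6.1958 11.7366 16.6246 23.6884] v=[1.8397 0.5773 -0.7483 0.3774]
Step 5: x=[6.4589 11.7476 16.8231 23.5937] v=[1.3157 0.0551 0.9923 -0.4736]
Step 6: x=[6.5348 11.7245 17.2928 23.3757] v=[0.3795 -0.1155 2.3484 -1.0901]
Max displacement = 1.3754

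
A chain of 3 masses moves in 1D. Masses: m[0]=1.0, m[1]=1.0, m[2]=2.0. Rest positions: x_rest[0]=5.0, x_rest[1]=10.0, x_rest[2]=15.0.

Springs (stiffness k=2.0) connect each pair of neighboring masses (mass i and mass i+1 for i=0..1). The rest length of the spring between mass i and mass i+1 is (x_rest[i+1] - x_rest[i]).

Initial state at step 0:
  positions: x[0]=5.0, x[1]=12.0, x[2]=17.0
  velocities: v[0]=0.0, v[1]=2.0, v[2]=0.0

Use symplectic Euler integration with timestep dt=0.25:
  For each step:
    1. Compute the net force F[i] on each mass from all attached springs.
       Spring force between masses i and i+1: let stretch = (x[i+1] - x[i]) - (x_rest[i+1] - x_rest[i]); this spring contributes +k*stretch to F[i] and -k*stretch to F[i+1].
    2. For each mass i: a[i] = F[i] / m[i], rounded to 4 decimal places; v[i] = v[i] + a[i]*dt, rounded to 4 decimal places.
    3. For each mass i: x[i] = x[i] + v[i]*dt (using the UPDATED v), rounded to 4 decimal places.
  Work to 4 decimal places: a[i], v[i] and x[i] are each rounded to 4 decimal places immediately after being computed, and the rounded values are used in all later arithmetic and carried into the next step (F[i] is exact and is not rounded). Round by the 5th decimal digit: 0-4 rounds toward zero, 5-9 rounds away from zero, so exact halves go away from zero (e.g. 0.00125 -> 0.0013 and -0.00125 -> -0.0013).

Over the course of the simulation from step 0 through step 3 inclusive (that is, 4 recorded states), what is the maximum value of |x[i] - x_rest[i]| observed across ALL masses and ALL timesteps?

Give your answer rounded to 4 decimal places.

Step 0: x=[5.0000 12.0000 17.0000] v=[0.0000 2.0000 0.0000]
Step 1: x=[5.2500 12.2500 17.0000] v=[1.0000 1.0000 0.0000]
Step 2: x=[5.7500 12.2188 17.0156] v=[2.0000 -0.1250 0.0625]
Step 3: x=[6.4336 11.9786 17.0439] v=[2.7344 -0.9610 0.1133]
Max displacement = 2.2500

Answer: 2.2500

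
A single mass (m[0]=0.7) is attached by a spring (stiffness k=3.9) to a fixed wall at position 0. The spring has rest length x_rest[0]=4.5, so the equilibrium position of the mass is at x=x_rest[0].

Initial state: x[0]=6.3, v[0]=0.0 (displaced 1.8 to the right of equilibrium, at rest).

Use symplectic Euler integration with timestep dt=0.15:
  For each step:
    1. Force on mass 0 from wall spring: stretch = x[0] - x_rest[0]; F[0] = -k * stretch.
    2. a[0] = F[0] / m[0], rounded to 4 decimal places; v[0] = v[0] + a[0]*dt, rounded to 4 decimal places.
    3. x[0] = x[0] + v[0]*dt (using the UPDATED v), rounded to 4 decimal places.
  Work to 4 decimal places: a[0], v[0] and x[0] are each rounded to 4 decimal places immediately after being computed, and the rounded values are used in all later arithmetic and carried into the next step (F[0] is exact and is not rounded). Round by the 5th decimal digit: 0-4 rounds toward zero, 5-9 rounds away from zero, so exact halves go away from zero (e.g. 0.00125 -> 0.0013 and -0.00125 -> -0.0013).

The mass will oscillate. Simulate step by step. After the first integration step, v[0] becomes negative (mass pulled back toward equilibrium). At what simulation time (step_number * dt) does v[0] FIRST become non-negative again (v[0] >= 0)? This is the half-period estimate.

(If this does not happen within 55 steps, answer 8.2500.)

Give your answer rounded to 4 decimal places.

Step 0: x=[6.3000] v=[0.0000]
Step 1: x=[6.0744] v=[-1.5043]
Step 2: x=[5.6514] v=[-2.8201]
Step 3: x=[5.0841] v=[-3.7823]
Step 4: x=[4.4435] v=[-4.2704]
Step 5: x=[3.8100] v=[-4.2232]
Step 6: x=[3.2630] v=[-3.6466]
Step 7: x=[2.8711] v=[-2.6128]
Step 8: x=[2.6834] v=[-1.2515]
Step 9: x=[2.7234] v=[0.2667]
First v>=0 after going negative at step 9, time=1.3500

Answer: 1.3500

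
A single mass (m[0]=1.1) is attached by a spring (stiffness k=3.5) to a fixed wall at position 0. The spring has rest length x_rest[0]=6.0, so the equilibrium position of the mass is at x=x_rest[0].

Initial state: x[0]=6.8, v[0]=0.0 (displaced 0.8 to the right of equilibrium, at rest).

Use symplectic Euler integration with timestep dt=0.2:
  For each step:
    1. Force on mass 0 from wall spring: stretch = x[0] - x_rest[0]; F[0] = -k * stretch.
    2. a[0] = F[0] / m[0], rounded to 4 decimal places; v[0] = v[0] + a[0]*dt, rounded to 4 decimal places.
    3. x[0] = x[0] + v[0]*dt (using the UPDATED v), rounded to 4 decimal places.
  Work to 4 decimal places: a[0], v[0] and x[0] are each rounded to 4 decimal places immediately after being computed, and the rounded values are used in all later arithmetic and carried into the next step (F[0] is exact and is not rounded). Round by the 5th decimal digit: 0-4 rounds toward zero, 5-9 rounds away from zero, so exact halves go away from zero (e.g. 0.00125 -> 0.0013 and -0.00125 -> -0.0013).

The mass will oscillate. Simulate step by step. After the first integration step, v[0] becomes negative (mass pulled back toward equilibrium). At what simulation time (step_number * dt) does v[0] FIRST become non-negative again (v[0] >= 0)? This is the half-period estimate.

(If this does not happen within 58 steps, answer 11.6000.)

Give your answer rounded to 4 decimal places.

Answer: 1.8000

Derivation:
Step 0: x=[6.8000] v=[0.0000]
Step 1: x=[6.6982] v=[-0.5091]
Step 2: x=[6.5075] v=[-0.9534]
Step 3: x=[6.2522] v=[-1.2764]
Step 4: x=[5.9648] v=[-1.4369]
Step 5: x=[5.6819] v=[-1.4145]
Step 6: x=[5.4395] v=[-1.2121]
Step 7: x=[5.2684] v=[-0.8554]
Step 8: x=[5.1904] v=[-0.3898]
Step 9: x=[5.2155] v=[0.1254]
First v>=0 after going negative at step 9, time=1.8000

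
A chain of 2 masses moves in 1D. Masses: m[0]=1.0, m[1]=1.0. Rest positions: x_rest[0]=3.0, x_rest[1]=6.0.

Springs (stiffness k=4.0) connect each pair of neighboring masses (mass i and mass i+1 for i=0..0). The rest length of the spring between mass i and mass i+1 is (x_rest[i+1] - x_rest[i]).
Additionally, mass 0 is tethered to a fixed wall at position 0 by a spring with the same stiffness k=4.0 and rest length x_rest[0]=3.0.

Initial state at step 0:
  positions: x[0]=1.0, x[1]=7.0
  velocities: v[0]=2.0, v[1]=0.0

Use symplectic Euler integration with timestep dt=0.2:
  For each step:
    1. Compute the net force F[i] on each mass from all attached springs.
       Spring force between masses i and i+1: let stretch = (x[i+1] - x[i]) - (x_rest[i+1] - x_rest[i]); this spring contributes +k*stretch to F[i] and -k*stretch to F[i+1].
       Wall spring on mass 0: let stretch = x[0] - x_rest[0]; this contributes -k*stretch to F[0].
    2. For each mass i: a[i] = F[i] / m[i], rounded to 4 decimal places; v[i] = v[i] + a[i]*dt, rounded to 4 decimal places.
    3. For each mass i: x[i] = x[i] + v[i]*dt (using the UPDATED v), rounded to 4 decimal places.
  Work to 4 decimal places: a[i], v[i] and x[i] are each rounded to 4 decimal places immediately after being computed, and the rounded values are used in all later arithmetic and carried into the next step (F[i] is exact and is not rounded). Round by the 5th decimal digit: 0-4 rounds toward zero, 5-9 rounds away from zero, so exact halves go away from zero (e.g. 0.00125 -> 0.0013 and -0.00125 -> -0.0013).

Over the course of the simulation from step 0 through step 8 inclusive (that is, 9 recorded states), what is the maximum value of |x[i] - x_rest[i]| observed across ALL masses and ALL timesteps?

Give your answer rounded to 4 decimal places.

Step 0: x=[1.0000 7.0000] v=[2.0000 0.0000]
Step 1: x=[2.2000 6.5200] v=[6.0000 -2.4000]
Step 2: x=[3.7392 5.8288] v=[7.6960 -3.4560]
Step 3: x=[5.0145 5.2833] v=[6.3763 -2.7277]
Step 4: x=[5.5304 5.1748] v=[2.5797 -0.5427]
Step 5: x=[5.1046 5.6032] v=[-2.1291 2.1418]
Step 6: x=[3.9418 6.4318] v=[-5.8139 4.1429]
Step 7: x=[2.5467 7.3420] v=[-6.9753 4.5509]
Step 8: x=[1.5114 7.9649] v=[-5.1764 3.1147]
Max displacement = 2.5304

Answer: 2.5304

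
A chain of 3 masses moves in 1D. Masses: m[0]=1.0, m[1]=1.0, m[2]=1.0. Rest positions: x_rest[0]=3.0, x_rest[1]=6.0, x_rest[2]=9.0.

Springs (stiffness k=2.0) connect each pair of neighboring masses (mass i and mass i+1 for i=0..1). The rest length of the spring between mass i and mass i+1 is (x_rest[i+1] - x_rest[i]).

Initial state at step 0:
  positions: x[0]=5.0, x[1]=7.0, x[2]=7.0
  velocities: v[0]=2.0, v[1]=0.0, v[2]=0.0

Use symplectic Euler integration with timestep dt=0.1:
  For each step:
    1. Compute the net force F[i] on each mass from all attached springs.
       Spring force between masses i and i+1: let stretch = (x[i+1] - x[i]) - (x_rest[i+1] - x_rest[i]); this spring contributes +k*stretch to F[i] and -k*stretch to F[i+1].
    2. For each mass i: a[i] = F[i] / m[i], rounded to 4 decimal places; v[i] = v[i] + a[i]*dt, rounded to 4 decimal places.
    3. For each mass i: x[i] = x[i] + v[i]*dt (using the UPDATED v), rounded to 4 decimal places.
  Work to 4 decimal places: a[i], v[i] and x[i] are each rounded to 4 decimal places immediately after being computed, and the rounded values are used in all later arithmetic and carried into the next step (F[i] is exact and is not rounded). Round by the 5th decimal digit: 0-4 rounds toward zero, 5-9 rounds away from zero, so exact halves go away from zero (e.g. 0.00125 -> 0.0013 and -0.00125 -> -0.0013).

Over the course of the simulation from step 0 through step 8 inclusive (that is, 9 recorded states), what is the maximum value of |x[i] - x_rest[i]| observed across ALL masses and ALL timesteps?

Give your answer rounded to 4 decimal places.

Answer: 2.6252

Derivation:
Step 0: x=[5.0000 7.0000 7.0000] v=[2.0000 0.0000 0.0000]
Step 1: x=[5.1800 6.9600 7.0600] v=[1.8000 -0.4000 0.6000]
Step 2: x=[5.3356 6.8864 7.1780] v=[1.5560 -0.7360 1.1800]
Step 3: x=[5.4622 6.7876 7.3502] v=[1.2662 -0.9878 1.7217]
Step 4: x=[5.5553 6.6736 7.5711] v=[0.9313 -1.1404 2.2092]
Step 5: x=[5.6108 6.5551 7.8341] v=[0.5550 -1.1846 2.6297]
Step 6: x=[5.6252 6.4433 8.1315] v=[0.1439 -1.1177 2.9739]
Step 7: x=[5.5960 6.3489 8.4551] v=[-0.2925 -0.9437 3.2363]
Step 8: x=[5.5218 6.2816 8.7966] v=[-0.7419 -0.6730 3.4151]
Max displacement = 2.6252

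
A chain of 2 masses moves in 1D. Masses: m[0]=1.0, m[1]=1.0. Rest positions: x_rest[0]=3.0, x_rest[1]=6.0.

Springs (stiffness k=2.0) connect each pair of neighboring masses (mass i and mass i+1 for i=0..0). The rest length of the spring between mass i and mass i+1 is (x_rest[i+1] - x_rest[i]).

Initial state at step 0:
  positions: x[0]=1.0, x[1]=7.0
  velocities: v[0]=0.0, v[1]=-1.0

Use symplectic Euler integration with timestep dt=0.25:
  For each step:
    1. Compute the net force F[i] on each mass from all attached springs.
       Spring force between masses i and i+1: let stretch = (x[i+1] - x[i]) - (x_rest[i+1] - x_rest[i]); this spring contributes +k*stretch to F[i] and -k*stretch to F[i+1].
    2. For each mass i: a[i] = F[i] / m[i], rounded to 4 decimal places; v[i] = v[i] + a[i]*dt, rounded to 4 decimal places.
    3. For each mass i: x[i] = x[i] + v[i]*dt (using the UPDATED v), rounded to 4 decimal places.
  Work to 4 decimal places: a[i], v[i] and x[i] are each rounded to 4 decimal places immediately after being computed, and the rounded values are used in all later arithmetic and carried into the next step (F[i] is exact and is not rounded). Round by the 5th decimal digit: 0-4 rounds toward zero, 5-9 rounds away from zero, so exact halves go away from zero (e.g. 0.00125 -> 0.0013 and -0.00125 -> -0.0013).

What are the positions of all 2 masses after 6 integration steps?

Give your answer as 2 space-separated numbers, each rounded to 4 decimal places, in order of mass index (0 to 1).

Answer: 3.3116 3.1885

Derivation:
Step 0: x=[1.0000 7.0000] v=[0.0000 -1.0000]
Step 1: x=[1.3750 6.3750] v=[1.5000 -2.5000]
Step 2: x=[2.0000 5.5000] v=[2.5000 -3.5000]
Step 3: x=[2.6875 4.5625] v=[2.7500 -3.7500]
Step 4: x=[3.2344 3.7656] v=[2.1875 -3.1875]
Step 5: x=[3.4727 3.2773] v=[0.9531 -1.9531]
Step 6: x=[3.3116 3.1885] v=[-0.6446 -0.3554]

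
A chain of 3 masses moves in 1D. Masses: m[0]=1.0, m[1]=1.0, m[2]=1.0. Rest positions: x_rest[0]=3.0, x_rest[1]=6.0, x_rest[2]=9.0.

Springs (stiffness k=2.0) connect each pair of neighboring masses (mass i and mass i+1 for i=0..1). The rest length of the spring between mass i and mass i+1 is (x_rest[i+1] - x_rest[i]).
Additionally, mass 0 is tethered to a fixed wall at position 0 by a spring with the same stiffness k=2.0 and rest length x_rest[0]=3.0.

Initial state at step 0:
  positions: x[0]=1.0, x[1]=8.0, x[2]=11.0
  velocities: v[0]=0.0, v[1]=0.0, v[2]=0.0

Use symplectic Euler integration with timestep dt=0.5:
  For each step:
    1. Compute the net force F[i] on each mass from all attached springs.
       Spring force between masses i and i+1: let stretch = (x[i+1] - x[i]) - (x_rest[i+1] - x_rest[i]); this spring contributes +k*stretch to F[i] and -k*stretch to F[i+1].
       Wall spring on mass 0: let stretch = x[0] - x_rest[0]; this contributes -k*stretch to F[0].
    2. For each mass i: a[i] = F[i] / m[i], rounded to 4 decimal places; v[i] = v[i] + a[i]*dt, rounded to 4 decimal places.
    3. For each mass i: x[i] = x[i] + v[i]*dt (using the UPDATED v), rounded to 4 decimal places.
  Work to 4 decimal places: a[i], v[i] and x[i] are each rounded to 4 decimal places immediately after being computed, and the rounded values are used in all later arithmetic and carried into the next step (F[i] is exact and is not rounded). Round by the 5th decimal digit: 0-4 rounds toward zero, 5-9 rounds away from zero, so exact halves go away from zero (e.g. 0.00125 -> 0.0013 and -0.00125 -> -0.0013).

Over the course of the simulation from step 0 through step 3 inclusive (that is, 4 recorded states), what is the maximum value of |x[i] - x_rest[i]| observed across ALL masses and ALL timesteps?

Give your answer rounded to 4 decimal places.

Answer: 3.0000

Derivation:
Step 0: x=[1.0000 8.0000 11.0000] v=[0.0000 0.0000 0.0000]
Step 1: x=[4.0000 6.0000 11.0000] v=[6.0000 -4.0000 0.0000]
Step 2: x=[6.0000 5.5000 10.0000] v=[4.0000 -1.0000 -2.0000]
Step 3: x=[4.7500 7.5000 8.2500] v=[-2.5000 4.0000 -3.5000]
Max displacement = 3.0000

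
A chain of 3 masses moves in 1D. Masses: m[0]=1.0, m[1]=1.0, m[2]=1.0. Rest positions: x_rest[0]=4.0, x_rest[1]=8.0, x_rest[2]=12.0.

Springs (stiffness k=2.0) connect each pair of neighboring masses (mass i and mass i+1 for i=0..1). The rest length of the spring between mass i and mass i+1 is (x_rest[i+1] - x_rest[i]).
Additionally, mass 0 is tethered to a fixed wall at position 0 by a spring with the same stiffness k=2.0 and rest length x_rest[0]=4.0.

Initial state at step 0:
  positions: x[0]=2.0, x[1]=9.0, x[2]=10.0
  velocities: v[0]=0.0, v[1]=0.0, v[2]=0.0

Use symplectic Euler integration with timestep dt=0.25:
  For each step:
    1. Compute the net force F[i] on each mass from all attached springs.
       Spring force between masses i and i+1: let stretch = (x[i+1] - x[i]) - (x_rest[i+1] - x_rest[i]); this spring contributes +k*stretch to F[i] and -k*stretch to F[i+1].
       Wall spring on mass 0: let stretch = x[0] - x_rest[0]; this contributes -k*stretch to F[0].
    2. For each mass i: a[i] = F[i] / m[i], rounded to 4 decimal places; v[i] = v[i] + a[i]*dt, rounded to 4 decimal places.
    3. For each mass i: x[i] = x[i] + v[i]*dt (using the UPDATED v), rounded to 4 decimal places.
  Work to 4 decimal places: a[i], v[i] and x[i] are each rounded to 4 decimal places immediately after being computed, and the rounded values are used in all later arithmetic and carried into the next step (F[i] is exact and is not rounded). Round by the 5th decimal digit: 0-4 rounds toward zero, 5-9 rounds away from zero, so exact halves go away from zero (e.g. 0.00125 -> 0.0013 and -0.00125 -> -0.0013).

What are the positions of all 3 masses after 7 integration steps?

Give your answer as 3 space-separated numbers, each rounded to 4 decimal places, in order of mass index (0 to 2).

Step 0: x=[2.0000 9.0000 10.0000] v=[0.0000 0.0000 0.0000]
Step 1: x=[2.6250 8.2500 10.3750] v=[2.5000 -3.0000 1.5000]
Step 2: x=[3.6250 7.0625 10.9844] v=[4.0000 -4.7500 2.4375]
Step 3: x=[4.6016 5.9356 11.6036] v=[3.9063 -4.5078 2.4766]
Step 4: x=[5.1697 5.3504 12.0143] v=[2.2725 -2.3408 1.6426]
Step 5: x=[5.1142 5.5756 12.0920] v=[-0.2220 0.9008 0.3107]
Step 6: x=[4.4771 6.5577 11.8551] v=[-2.5484 3.9283 -0.9475]
Step 7: x=[3.5404 7.9419 11.4561] v=[-3.7467 5.5367 -1.5962]

Answer: 3.5404 7.9419 11.4561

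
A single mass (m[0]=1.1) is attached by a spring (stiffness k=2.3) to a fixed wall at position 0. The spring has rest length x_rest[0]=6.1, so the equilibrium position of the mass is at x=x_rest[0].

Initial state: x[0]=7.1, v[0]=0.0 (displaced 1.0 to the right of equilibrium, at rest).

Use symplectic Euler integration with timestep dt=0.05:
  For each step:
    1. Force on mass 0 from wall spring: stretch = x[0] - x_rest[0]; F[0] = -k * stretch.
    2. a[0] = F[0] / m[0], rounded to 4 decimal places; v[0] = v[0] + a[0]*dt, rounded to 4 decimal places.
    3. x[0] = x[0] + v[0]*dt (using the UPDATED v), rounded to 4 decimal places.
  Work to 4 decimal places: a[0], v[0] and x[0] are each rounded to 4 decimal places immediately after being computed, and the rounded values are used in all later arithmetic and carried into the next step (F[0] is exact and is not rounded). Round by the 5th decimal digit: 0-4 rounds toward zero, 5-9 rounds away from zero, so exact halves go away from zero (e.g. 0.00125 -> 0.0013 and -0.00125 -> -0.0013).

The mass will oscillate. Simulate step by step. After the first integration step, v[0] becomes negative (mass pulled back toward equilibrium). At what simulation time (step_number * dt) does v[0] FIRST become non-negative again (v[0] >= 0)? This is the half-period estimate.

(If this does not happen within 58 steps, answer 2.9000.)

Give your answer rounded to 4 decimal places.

Step 0: x=[7.1000] v=[0.0000]
Step 1: x=[7.0948] v=[-0.1045]
Step 2: x=[7.0844] v=[-0.2085]
Step 3: x=[7.0688] v=[-0.3114]
Step 4: x=[7.0482] v=[-0.4127]
Step 5: x=[7.0226] v=[-0.5118]
Step 6: x=[6.9922] v=[-0.6083]
Step 7: x=[6.9571] v=[-0.7016]
Step 8: x=[6.9175] v=[-0.7912]
Step 9: x=[6.8737] v=[-0.8767]
Step 10: x=[6.8258] v=[-0.9576]
Step 11: x=[6.7741] v=[-1.0335]
Step 12: x=[6.7189] v=[-1.1040]
Step 13: x=[6.6605] v=[-1.1687]
Step 14: x=[6.5991] v=[-1.2273]
Step 15: x=[6.5351] v=[-1.2795]
Step 16: x=[6.4689] v=[-1.3250]
Step 17: x=[6.4007] v=[-1.3636]
Step 18: x=[6.3310] v=[-1.3950]
Step 19: x=[6.2600] v=[-1.4192]
Step 20: x=[6.1882] v=[-1.4359]
Step 21: x=[6.1159] v=[-1.4451]
Step 22: x=[6.0436] v=[-1.4468]
Step 23: x=[5.9716] v=[-1.4409]
Step 24: x=[5.9002] v=[-1.4275]
Step 25: x=[5.8299] v=[-1.4066]
Step 26: x=[5.7610] v=[-1.3784]
Step 27: x=[5.6939] v=[-1.3430]
Step 28: x=[5.6289] v=[-1.3005]
Step 29: x=[5.5663] v=[-1.2513]
Step 30: x=[5.5065] v=[-1.1955]
Step 31: x=[5.4498] v=[-1.1335]
Step 32: x=[5.3965] v=[-1.0655]
Step 33: x=[5.3469] v=[-0.9920]
Step 34: x=[5.3012] v=[-0.9133]
Step 35: x=[5.2597] v=[-0.8298]
Step 36: x=[5.2226] v=[-0.7420]
Step 37: x=[5.1901] v=[-0.6503]
Step 38: x=[5.1623] v=[-0.5552]
Step 39: x=[5.1394] v=[-0.4572]
Step 40: x=[5.1216] v=[-0.3568]
Step 41: x=[5.1089] v=[-0.2545]
Step 42: x=[5.1014] v=[-0.1509]
Step 43: x=[5.0991] v=[-0.0465]
Step 44: x=[5.1020] v=[0.0581]
First v>=0 after going negative at step 44, time=2.2000

Answer: 2.2000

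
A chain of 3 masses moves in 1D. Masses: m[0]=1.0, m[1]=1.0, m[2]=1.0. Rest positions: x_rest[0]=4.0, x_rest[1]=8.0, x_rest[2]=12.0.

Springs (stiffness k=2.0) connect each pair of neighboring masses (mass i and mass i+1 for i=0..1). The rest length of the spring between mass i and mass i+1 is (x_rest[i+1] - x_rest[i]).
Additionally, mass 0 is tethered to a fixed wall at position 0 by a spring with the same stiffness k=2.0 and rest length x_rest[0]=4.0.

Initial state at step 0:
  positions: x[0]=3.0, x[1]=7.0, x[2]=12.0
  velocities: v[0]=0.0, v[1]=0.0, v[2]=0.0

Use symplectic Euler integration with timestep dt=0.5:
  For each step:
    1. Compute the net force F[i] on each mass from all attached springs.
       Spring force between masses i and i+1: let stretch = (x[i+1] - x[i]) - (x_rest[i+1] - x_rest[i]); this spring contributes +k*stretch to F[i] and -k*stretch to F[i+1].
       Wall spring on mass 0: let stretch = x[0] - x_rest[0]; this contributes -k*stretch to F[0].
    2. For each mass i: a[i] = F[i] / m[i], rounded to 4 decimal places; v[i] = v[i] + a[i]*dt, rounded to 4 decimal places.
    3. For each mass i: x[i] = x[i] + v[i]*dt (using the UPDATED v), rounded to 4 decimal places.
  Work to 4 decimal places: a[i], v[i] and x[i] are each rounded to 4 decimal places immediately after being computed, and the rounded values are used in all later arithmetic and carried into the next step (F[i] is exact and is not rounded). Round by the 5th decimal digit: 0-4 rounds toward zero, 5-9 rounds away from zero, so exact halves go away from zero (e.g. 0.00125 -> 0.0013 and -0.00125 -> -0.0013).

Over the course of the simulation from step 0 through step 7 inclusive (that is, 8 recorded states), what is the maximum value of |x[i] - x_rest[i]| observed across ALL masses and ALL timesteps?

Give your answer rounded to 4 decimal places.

Answer: 1.0469

Derivation:
Step 0: x=[3.0000 7.0000 12.0000] v=[0.0000 0.0000 0.0000]
Step 1: x=[3.5000 7.5000 11.5000] v=[1.0000 1.0000 -1.0000]
Step 2: x=[4.2500 8.0000 11.0000] v=[1.5000 1.0000 -1.0000]
Step 3: x=[4.7500 8.1250 11.0000] v=[1.0000 0.2500 0.0000]
Step 4: x=[4.5625 8.0000 11.5625] v=[-0.3750 -0.2500 1.1250]
Step 5: x=[3.8125 7.9375 12.3438] v=[-1.5000 -0.1250 1.5625]
Step 6: x=[3.2188 8.0157 12.9219] v=[-1.1875 0.1563 1.1562]
Step 7: x=[3.4141 8.1485 13.0469] v=[0.3906 0.2656 0.2500]
Max displacement = 1.0469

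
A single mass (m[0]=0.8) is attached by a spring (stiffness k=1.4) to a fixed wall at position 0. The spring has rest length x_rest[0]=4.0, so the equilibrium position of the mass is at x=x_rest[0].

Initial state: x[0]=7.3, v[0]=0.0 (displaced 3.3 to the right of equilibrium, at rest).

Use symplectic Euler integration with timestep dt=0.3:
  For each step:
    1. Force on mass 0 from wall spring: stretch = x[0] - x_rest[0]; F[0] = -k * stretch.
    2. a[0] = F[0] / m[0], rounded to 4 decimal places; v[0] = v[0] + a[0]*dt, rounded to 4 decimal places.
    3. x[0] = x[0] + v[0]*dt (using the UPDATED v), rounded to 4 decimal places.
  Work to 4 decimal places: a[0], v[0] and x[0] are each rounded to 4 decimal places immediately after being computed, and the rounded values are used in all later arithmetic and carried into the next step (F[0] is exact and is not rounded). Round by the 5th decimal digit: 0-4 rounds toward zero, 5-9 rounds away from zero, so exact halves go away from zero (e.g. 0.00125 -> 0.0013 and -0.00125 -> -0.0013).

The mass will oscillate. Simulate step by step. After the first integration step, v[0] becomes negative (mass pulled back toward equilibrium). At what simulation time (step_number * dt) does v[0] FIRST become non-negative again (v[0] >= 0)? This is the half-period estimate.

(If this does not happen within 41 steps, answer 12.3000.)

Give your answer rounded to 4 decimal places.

Step 0: x=[7.3000] v=[0.0000]
Step 1: x=[6.7803] v=[-1.7325]
Step 2: x=[5.8226] v=[-3.1922]
Step 3: x=[4.5779] v=[-4.1491]
Step 4: x=[3.2422] v=[-4.4525]
Step 5: x=[2.0258] v=[-4.0546]
Step 6: x=[1.1204] v=[-3.0181]
Step 7: x=[0.6685] v=[-1.5063]
Step 8: x=[0.7413] v=[0.2427]
First v>=0 after going negative at step 8, time=2.4000

Answer: 2.4000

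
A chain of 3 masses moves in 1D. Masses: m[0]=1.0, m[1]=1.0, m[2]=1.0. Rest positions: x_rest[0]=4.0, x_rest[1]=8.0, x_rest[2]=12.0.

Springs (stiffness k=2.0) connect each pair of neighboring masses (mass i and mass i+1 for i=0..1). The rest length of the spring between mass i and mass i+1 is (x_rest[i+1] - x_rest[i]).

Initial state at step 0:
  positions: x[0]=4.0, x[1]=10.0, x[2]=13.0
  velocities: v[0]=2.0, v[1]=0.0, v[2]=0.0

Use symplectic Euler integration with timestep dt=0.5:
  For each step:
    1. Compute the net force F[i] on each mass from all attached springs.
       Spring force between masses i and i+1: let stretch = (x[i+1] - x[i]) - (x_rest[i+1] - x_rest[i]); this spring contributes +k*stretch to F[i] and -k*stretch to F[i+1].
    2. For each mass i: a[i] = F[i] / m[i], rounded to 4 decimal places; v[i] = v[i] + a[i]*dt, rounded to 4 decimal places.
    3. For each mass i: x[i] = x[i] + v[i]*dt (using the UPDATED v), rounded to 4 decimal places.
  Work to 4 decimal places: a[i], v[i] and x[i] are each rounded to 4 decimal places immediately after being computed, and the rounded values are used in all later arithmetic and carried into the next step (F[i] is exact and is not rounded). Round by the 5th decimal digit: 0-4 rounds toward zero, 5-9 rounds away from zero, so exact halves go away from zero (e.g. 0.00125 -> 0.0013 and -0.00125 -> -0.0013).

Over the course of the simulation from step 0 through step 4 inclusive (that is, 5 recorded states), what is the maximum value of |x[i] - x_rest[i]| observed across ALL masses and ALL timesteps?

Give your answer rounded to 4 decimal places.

Step 0: x=[4.0000 10.0000 13.0000] v=[2.0000 0.0000 0.0000]
Step 1: x=[6.0000 8.5000 13.5000] v=[4.0000 -3.0000 1.0000]
Step 2: x=[7.2500 8.2500 13.5000] v=[2.5000 -0.5000 0.0000]
Step 3: x=[7.0000 10.1250 12.8750] v=[-0.5000 3.7500 -1.2500]
Step 4: x=[6.3125 11.8125 12.8750] v=[-1.3750 3.3750 0.0000]
Max displacement = 3.8125

Answer: 3.8125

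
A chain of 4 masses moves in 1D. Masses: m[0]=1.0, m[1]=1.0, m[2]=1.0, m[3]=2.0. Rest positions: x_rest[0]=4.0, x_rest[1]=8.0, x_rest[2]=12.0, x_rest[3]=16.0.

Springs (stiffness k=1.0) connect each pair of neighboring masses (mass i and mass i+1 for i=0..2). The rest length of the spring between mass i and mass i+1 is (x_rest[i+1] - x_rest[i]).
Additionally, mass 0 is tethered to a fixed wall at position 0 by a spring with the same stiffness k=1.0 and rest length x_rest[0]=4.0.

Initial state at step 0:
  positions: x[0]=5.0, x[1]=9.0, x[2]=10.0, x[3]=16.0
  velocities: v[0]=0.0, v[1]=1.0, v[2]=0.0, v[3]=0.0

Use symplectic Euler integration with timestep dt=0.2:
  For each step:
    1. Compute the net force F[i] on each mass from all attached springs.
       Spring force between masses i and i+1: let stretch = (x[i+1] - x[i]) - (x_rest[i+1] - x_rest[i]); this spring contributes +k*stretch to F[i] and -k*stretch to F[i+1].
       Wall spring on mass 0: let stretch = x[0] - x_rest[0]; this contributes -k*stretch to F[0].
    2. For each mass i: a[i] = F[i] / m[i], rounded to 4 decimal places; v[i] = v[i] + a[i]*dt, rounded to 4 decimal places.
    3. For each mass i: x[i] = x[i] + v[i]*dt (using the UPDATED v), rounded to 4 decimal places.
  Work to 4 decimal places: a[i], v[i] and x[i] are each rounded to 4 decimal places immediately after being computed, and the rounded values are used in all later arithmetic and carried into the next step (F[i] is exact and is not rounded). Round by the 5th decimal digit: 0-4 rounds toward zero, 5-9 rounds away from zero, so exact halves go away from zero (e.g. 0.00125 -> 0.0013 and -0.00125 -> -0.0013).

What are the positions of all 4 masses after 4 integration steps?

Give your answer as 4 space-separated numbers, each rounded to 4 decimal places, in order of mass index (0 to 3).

Answer: 4.6537 8.6759 11.7545 15.6692

Derivation:
Step 0: x=[5.0000 9.0000 10.0000 16.0000] v=[0.0000 1.0000 0.0000 0.0000]
Step 1: x=[4.9600 9.0800 10.2000 15.9600] v=[-0.2000 0.4000 1.0000 -0.2000]
Step 2: x=[4.8864 9.0400 10.5856 15.8848] v=[-0.3680 -0.2000 1.9280 -0.3760]
Step 3: x=[4.7835 8.8957 11.1213 15.7836] v=[-0.5146 -0.7216 2.6787 -0.5059]
Step 4: x=[4.6537 8.6759 11.7545 15.6692] v=[-0.6489 -1.0989 3.1660 -0.5721]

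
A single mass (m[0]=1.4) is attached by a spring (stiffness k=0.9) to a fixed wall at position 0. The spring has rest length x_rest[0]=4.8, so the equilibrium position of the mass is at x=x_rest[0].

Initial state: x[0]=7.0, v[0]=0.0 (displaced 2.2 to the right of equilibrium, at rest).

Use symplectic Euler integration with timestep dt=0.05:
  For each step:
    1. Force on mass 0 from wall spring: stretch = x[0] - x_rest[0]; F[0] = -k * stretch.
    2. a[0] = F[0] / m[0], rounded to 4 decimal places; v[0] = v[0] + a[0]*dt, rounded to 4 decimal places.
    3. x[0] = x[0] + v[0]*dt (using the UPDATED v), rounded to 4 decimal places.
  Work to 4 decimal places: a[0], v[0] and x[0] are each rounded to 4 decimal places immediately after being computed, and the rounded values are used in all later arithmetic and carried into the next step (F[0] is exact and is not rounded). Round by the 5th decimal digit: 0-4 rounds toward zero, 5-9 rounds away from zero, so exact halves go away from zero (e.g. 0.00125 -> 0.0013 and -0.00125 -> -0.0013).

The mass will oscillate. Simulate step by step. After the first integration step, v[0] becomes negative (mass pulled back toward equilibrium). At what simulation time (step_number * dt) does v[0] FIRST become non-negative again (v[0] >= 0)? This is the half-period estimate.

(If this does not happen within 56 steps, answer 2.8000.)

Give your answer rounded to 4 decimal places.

Answer: 2.8000

Derivation:
Step 0: x=[7.0000] v=[0.0000]
Step 1: x=[6.9965] v=[-0.0707]
Step 2: x=[6.9894] v=[-0.1413]
Step 3: x=[6.9788] v=[-0.2117]
Step 4: x=[6.9647] v=[-0.2817]
Step 5: x=[6.9471] v=[-0.3513]
Step 6: x=[6.9261] v=[-0.4203]
Step 7: x=[6.9017] v=[-0.4886]
Step 8: x=[6.8739] v=[-0.5562]
Step 9: x=[6.8428] v=[-0.6229]
Step 10: x=[6.8084] v=[-0.6886]
Step 11: x=[6.7707] v=[-0.7532]
Step 12: x=[6.7299] v=[-0.8165]
Step 13: x=[6.6860] v=[-0.8785]
Step 14: x=[6.6390] v=[-0.9391]
Step 15: x=[6.5891] v=[-0.9982]
Step 16: x=[6.5363] v=[-1.0557]
Step 17: x=[6.4807] v=[-1.1115]
Step 18: x=[6.4224] v=[-1.1655]
Step 19: x=[6.3615] v=[-1.2177]
Step 20: x=[6.2981] v=[-1.2679]
Step 21: x=[6.2323] v=[-1.3161]
Step 22: x=[6.1642] v=[-1.3621]
Step 23: x=[6.0939] v=[-1.4060]
Step 24: x=[6.0215] v=[-1.4476]
Step 25: x=[5.9472] v=[-1.4869]
Step 26: x=[5.8710] v=[-1.5238]
Step 27: x=[5.7931] v=[-1.5582]
Step 28: x=[5.7136] v=[-1.5901]
Step 29: x=[5.6326] v=[-1.6195]
Step 30: x=[5.5503] v=[-1.6463]
Step 31: x=[5.4668] v=[-1.6704]
Step 32: x=[5.3822] v=[-1.6918]
Step 33: x=[5.2967] v=[-1.7105]
Step 34: x=[5.2104] v=[-1.7265]
Step 35: x=[5.1234] v=[-1.7397]
Step 36: x=[5.0359] v=[-1.7501]
Step 37: x=[4.9480] v=[-1.7577]
Step 38: x=[4.8599] v=[-1.7625]
Step 39: x=[4.7717] v=[-1.7644]
Step 40: x=[4.6835] v=[-1.7635]
Step 41: x=[4.5955] v=[-1.7598]
Step 42: x=[4.5078] v=[-1.7532]
Step 43: x=[4.4206] v=[-1.7438]
Step 44: x=[4.3340] v=[-1.7316]
Step 45: x=[4.2482] v=[-1.7166]
Step 46: x=[4.1633] v=[-1.6989]
Step 47: x=[4.0794] v=[-1.6784]
Step 48: x=[3.9966] v=[-1.6552]
Step 49: x=[3.9151] v=[-1.6294]
Step 50: x=[3.8351] v=[-1.6010]
Step 51: x=[3.7566] v=[-1.5700]
Step 52: x=[3.6798] v=[-1.5365]
Step 53: x=[3.6048] v=[-1.5005]
Step 54: x=[3.5317] v=[-1.4621]
Step 55: x=[3.4606] v=[-1.4213]
Step 56: x=[3.3917] v=[-1.3783]
v[0] did not become non-negative within 56 steps; using fallback time=2.8000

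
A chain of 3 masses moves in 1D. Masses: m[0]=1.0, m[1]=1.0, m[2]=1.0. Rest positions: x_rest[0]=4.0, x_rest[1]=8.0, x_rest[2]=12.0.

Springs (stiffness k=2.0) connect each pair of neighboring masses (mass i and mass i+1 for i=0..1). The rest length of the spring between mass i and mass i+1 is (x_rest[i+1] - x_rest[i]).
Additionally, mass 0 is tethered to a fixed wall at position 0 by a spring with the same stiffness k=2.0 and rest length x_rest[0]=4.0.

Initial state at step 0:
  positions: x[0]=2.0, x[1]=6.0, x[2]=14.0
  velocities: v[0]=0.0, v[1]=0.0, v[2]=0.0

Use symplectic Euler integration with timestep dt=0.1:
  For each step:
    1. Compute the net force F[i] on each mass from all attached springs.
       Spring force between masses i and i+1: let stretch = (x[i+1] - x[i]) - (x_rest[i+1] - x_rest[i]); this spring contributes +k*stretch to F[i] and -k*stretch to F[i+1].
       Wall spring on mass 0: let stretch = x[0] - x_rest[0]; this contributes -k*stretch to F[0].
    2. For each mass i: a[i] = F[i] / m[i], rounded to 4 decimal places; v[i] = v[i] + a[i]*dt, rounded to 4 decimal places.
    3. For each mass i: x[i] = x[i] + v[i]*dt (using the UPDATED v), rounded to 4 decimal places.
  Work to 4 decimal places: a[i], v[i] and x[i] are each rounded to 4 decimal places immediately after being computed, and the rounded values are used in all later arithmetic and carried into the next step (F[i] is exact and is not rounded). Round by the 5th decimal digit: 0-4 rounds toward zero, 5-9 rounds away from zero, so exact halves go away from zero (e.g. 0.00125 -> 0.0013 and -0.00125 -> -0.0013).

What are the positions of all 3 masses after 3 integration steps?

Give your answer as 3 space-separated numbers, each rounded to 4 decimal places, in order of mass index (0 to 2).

Step 0: x=[2.0000 6.0000 14.0000] v=[0.0000 0.0000 0.0000]
Step 1: x=[2.0400 6.0800 13.9200] v=[0.4000 0.8000 -0.8000]
Step 2: x=[2.1200 6.2360 13.7632] v=[0.8000 1.5600 -1.5680]
Step 3: x=[2.2399 6.4602 13.5359] v=[1.1992 2.2422 -2.2734]

Answer: 2.2399 6.4602 13.5359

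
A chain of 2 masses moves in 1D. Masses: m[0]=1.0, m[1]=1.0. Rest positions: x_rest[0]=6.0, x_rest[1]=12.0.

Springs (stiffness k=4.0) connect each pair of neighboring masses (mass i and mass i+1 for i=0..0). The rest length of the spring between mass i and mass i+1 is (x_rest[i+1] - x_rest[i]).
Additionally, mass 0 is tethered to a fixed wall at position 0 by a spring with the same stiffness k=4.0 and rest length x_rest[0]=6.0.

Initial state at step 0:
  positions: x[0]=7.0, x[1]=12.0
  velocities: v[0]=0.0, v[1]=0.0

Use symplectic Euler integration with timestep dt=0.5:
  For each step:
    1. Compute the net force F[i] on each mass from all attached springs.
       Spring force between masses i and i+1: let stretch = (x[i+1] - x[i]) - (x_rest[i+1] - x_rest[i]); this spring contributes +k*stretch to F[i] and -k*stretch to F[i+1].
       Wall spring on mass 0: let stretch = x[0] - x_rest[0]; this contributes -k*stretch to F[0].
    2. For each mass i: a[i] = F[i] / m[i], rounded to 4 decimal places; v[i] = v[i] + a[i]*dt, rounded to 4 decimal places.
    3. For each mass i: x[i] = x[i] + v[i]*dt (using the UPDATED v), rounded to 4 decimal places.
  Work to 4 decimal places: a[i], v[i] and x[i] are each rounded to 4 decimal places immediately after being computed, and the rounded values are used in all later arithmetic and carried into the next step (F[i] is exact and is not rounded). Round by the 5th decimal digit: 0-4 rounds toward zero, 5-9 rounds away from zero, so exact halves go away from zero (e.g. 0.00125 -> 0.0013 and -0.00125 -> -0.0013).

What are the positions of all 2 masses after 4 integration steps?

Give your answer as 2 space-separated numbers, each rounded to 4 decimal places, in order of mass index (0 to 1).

Answer: 5.0000 12.0000

Derivation:
Step 0: x=[7.0000 12.0000] v=[0.0000 0.0000]
Step 1: x=[5.0000 13.0000] v=[-4.0000 2.0000]
Step 2: x=[6.0000 12.0000] v=[2.0000 -2.0000]
Step 3: x=[7.0000 11.0000] v=[2.0000 -2.0000]
Step 4: x=[5.0000 12.0000] v=[-4.0000 2.0000]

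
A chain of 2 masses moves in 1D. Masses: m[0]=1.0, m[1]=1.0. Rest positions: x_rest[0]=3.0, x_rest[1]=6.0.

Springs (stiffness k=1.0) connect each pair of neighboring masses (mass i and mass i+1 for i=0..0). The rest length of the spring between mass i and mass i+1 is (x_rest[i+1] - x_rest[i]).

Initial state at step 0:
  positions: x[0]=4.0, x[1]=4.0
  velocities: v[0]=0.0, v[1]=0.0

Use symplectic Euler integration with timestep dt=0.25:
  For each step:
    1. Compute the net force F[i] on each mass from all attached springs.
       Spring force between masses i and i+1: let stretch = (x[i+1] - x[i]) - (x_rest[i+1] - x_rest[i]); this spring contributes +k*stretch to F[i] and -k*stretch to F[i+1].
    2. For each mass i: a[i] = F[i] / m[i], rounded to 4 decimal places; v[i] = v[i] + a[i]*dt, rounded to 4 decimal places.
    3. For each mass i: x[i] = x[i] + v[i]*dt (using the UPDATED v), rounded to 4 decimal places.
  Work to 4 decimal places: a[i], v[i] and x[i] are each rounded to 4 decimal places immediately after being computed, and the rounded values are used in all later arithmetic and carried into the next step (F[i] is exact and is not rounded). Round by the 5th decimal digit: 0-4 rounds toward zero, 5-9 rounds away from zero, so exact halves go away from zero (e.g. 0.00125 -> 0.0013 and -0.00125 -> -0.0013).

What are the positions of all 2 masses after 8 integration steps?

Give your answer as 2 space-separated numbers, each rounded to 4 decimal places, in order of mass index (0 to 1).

Answer: 0.9871 7.0131

Derivation:
Step 0: x=[4.0000 4.0000] v=[0.0000 0.0000]
Step 1: x=[3.8125 4.1875] v=[-0.7500 0.7500]
Step 2: x=[3.4609 4.5391] v=[-1.4063 1.4063]
Step 3: x=[2.9892 5.0108] v=[-1.8868 1.8868]
Step 4: x=[2.4564 5.5437] v=[-2.1314 2.1314]
Step 5: x=[1.9290 6.0711] v=[-2.1096 2.1096]
Step 6: x=[1.4730 6.5271] v=[-1.8241 1.8241]
Step 7: x=[1.1454 6.8548] v=[-1.3106 1.3106]
Step 8: x=[0.9871 7.0131] v=[-0.6333 0.6333]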